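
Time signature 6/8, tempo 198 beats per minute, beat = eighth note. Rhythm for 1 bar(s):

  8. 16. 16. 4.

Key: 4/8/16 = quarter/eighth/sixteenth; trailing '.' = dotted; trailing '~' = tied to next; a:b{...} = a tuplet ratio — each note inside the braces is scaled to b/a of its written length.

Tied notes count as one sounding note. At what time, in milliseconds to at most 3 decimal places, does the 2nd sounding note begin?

1. 0.0ms @ 0 + 454.545ms (3/2)
2. 454.545ms @ 3/2 + 227.273ms (3/4)
3. 681.818ms @ 9/4 + 227.273ms (3/4)
4. 909.091ms @ 3 + 909.091ms (3)

note 2 onset = 3/2b = 454.545ms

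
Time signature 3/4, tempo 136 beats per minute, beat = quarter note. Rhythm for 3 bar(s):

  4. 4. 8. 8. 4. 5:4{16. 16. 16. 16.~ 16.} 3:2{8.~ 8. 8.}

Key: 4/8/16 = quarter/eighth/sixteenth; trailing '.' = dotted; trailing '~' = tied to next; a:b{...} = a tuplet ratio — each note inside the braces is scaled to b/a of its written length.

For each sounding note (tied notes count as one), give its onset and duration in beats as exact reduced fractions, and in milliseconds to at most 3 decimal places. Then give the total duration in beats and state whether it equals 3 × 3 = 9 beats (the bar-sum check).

1) 0.0ms=0b +661.765ms=3/2b
2) 661.765ms=3/2b +661.765ms=3/2b
3) 1323.529ms=3b +330.882ms=3/4b
4) 1654.412ms=15/4b +330.882ms=3/4b
5) 1985.294ms=9/2b +661.765ms=3/2b
6) 2647.059ms=6b +132.353ms=3/10b
7) 2779.412ms=63/10b +132.353ms=3/10b
8) 2911.765ms=33/5b +132.353ms=3/10b
9) 3044.118ms=69/10b +264.706ms=3/5b
10) 3308.824ms=15/2b +441.176ms=1b
11) 3750.0ms=17/2b +220.588ms=1/2b
Σ=9b of 9 (136bpm 3/4) — PASS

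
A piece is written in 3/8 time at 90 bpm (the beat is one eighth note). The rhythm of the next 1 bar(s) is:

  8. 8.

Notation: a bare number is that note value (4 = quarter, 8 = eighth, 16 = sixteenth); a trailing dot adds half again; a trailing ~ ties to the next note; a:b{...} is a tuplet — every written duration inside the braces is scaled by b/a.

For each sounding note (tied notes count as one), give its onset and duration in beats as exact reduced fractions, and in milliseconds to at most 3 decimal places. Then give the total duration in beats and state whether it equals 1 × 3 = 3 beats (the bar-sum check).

1) 0.0ms=0b +1000.0ms=3/2b
2) 1000.0ms=3/2b +1000.0ms=3/2b
Σ=3b of 3 (90bpm 3/8) — PASS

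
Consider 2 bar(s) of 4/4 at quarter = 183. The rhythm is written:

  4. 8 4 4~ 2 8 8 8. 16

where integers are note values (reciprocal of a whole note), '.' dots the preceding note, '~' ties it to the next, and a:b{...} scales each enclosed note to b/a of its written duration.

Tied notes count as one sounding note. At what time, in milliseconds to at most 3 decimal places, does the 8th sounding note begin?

note 8 onset = 31/4b = 2540.984ms

1. 0.0ms @ 0 + 491.803ms (3/2)
2. 491.803ms @ 3/2 + 163.934ms (1/2)
3. 655.738ms @ 2 + 327.869ms (1)
4. 983.607ms @ 3 + 983.607ms (3)
5. 1967.213ms @ 6 + 163.934ms (1/2)
6. 2131.148ms @ 13/2 + 163.934ms (1/2)
7. 2295.082ms @ 7 + 245.902ms (3/4)
8. 2540.984ms @ 31/4 + 81.967ms (1/4)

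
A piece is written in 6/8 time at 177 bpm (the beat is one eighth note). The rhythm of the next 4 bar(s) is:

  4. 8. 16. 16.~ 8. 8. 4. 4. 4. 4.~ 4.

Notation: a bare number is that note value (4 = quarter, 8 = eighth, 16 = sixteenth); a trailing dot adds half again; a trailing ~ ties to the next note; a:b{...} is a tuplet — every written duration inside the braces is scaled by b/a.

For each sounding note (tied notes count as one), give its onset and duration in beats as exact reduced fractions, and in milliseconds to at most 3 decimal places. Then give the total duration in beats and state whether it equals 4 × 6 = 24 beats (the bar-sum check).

1) 0.0ms=0b +1016.949ms=3b
2) 1016.949ms=3b +508.475ms=3/2b
3) 1525.424ms=9/2b +254.237ms=3/4b
4) 1779.661ms=21/4b +762.712ms=9/4b
5) 2542.373ms=15/2b +508.475ms=3/2b
6) 3050.847ms=9b +1016.949ms=3b
7) 4067.797ms=12b +1016.949ms=3b
8) 5084.746ms=15b +1016.949ms=3b
9) 6101.695ms=18b +2033.898ms=6b
Σ=24b of 24 (177bpm 6/8) — PASS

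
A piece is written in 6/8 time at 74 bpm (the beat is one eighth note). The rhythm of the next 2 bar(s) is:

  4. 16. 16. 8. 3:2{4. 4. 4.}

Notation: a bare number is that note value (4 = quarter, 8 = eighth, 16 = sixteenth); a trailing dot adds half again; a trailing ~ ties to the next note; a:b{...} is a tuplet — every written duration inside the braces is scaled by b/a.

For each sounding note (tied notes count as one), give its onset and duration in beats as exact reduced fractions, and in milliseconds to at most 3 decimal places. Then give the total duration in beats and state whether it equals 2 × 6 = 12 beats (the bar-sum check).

1) 0.0ms=0b +2432.432ms=3b
2) 2432.432ms=3b +608.108ms=3/4b
3) 3040.541ms=15/4b +608.108ms=3/4b
4) 3648.649ms=9/2b +1216.216ms=3/2b
5) 4864.865ms=6b +1621.622ms=2b
6) 6486.486ms=8b +1621.622ms=2b
7) 8108.108ms=10b +1621.622ms=2b
Σ=12b of 12 (74bpm 6/8) — PASS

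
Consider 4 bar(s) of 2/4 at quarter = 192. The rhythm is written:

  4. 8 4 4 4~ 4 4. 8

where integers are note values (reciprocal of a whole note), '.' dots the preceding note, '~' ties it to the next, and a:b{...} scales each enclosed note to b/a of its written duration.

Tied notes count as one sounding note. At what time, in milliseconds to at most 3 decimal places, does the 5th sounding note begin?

note 5 onset = 4b = 1250.0ms

1. 0.0ms @ 0 + 468.75ms (3/2)
2. 468.75ms @ 3/2 + 156.25ms (1/2)
3. 625.0ms @ 2 + 312.5ms (1)
4. 937.5ms @ 3 + 312.5ms (1)
5. 1250.0ms @ 4 + 625.0ms (2)
6. 1875.0ms @ 6 + 468.75ms (3/2)
7. 2343.75ms @ 15/2 + 156.25ms (1/2)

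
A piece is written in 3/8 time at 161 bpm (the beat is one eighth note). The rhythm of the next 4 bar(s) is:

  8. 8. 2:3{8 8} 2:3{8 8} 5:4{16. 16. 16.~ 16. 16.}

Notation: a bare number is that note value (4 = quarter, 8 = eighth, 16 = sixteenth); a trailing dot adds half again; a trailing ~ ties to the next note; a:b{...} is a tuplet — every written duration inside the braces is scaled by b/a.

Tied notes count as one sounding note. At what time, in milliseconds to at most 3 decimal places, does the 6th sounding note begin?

1. 0.0ms @ 0 + 559.006ms (3/2)
2. 559.006ms @ 3/2 + 559.006ms (3/2)
3. 1118.012ms @ 3 + 559.006ms (3/2)
4. 1677.019ms @ 9/2 + 559.006ms (3/2)
5. 2236.025ms @ 6 + 559.006ms (3/2)
6. 2795.031ms @ 15/2 + 559.006ms (3/2)
7. 3354.037ms @ 9 + 223.602ms (3/5)
8. 3577.64ms @ 48/5 + 223.602ms (3/5)
9. 3801.242ms @ 51/5 + 447.205ms (6/5)
10. 4248.447ms @ 57/5 + 223.602ms (3/5)

note 6 onset = 15/2b = 2795.031ms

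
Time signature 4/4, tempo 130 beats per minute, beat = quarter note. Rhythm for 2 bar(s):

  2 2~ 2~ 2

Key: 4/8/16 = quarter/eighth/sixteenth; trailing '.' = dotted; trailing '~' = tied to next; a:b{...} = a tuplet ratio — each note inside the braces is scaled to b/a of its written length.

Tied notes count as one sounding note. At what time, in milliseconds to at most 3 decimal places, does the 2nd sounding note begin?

1. 0.0ms @ 0 + 923.077ms (2)
2. 923.077ms @ 2 + 2769.231ms (6)

note 2 onset = 2b = 923.077ms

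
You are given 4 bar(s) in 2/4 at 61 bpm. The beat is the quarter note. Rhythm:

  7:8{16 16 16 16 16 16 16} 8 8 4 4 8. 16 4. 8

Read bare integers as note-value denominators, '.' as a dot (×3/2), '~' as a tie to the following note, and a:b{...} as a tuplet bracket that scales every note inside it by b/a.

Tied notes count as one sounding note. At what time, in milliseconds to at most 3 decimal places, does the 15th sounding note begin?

note 15 onset = 15/2b = 7377.049ms

1. 0.0ms @ 0 + 281.03ms (2/7)
2. 281.03ms @ 2/7 + 281.03ms (2/7)
3. 562.061ms @ 4/7 + 281.03ms (2/7)
4. 843.091ms @ 6/7 + 281.03ms (2/7)
5. 1124.122ms @ 8/7 + 281.03ms (2/7)
6. 1405.152ms @ 10/7 + 281.03ms (2/7)
7. 1686.183ms @ 12/7 + 281.03ms (2/7)
8. 1967.213ms @ 2 + 491.803ms (1/2)
9. 2459.016ms @ 5/2 + 491.803ms (1/2)
10. 2950.82ms @ 3 + 983.607ms (1)
11. 3934.426ms @ 4 + 983.607ms (1)
12. 4918.033ms @ 5 + 737.705ms (3/4)
13. 5655.738ms @ 23/4 + 245.902ms (1/4)
14. 5901.639ms @ 6 + 1475.41ms (3/2)
15. 7377.049ms @ 15/2 + 491.803ms (1/2)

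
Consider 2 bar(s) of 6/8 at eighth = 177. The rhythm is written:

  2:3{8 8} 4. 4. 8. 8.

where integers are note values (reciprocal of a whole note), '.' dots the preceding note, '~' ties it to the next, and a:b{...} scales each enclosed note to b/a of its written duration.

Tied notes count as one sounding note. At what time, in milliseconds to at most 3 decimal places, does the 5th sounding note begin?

note 5 onset = 9b = 3050.847ms

1. 0.0ms @ 0 + 508.475ms (3/2)
2. 508.475ms @ 3/2 + 508.475ms (3/2)
3. 1016.949ms @ 3 + 1016.949ms (3)
4. 2033.898ms @ 6 + 1016.949ms (3)
5. 3050.847ms @ 9 + 508.475ms (3/2)
6. 3559.322ms @ 21/2 + 508.475ms (3/2)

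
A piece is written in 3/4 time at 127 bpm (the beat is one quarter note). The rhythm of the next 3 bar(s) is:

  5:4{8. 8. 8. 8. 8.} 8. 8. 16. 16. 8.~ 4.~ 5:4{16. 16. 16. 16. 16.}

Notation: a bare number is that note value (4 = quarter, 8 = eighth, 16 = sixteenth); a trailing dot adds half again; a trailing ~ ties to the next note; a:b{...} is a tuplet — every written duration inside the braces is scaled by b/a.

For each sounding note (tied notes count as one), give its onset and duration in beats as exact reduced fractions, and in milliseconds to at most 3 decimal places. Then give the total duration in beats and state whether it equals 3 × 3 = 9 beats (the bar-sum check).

1) 0.0ms=0b +283.465ms=3/5b
2) 283.465ms=3/5b +283.465ms=3/5b
3) 566.929ms=6/5b +283.465ms=3/5b
4) 850.394ms=9/5b +283.465ms=3/5b
5) 1133.858ms=12/5b +283.465ms=3/5b
6) 1417.323ms=3b +354.331ms=3/4b
7) 1771.654ms=15/4b +354.331ms=3/4b
8) 2125.984ms=9/2b +177.165ms=3/8b
9) 2303.15ms=39/8b +177.165ms=3/8b
10) 2480.315ms=21/4b +1204.724ms=51/20b
11) 3685.039ms=39/5b +141.732ms=3/10b
12) 3826.772ms=81/10b +141.732ms=3/10b
13) 3968.504ms=42/5b +141.732ms=3/10b
14) 4110.236ms=87/10b +141.732ms=3/10b
Σ=9b of 9 (127bpm 3/4) — PASS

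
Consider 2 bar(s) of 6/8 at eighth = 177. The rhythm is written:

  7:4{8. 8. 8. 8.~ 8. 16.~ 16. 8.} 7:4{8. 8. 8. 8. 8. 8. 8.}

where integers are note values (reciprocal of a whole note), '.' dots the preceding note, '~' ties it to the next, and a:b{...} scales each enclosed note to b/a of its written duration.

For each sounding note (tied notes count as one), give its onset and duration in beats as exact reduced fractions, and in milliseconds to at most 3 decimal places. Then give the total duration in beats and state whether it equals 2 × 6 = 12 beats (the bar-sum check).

1) 0.0ms=0b +290.557ms=6/7b
2) 290.557ms=6/7b +290.557ms=6/7b
3) 581.114ms=12/7b +290.557ms=6/7b
4) 871.671ms=18/7b +581.114ms=12/7b
5) 1452.785ms=30/7b +290.557ms=6/7b
6) 1743.341ms=36/7b +290.557ms=6/7b
7) 2033.898ms=6b +290.557ms=6/7b
8) 2324.455ms=48/7b +290.557ms=6/7b
9) 2615.012ms=54/7b +290.557ms=6/7b
10) 2905.569ms=60/7b +290.557ms=6/7b
11) 3196.126ms=66/7b +290.557ms=6/7b
12) 3486.683ms=72/7b +290.557ms=6/7b
13) 3777.24ms=78/7b +290.557ms=6/7b
Σ=12b of 12 (177bpm 6/8) — PASS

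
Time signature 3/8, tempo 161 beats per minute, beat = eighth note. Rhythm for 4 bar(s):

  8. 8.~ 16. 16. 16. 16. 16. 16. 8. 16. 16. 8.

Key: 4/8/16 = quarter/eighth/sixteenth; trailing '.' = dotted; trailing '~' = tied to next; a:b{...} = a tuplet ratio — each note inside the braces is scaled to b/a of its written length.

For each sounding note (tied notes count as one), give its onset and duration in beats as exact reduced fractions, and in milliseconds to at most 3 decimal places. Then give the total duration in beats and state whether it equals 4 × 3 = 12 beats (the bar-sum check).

1) 0.0ms=0b +559.006ms=3/2b
2) 559.006ms=3/2b +838.509ms=9/4b
3) 1397.516ms=15/4b +279.503ms=3/4b
4) 1677.019ms=9/2b +279.503ms=3/4b
5) 1956.522ms=21/4b +279.503ms=3/4b
6) 2236.025ms=6b +279.503ms=3/4b
7) 2515.528ms=27/4b +279.503ms=3/4b
8) 2795.031ms=15/2b +559.006ms=3/2b
9) 3354.037ms=9b +279.503ms=3/4b
10) 3633.54ms=39/4b +279.503ms=3/4b
11) 3913.043ms=21/2b +559.006ms=3/2b
Σ=12b of 12 (161bpm 3/8) — PASS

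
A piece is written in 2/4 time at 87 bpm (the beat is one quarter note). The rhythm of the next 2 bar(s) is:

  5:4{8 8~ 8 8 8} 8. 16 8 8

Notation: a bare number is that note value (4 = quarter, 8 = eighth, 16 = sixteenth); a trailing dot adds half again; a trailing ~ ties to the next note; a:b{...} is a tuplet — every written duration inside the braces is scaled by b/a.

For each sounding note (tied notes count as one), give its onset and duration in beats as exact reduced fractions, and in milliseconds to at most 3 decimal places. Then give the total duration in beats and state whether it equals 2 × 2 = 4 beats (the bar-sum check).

1) 0.0ms=0b +275.862ms=2/5b
2) 275.862ms=2/5b +551.724ms=4/5b
3) 827.586ms=6/5b +275.862ms=2/5b
4) 1103.448ms=8/5b +275.862ms=2/5b
5) 1379.31ms=2b +517.241ms=3/4b
6) 1896.552ms=11/4b +172.414ms=1/4b
7) 2068.966ms=3b +344.828ms=1/2b
8) 2413.793ms=7/2b +344.828ms=1/2b
Σ=4b of 4 (87bpm 2/4) — PASS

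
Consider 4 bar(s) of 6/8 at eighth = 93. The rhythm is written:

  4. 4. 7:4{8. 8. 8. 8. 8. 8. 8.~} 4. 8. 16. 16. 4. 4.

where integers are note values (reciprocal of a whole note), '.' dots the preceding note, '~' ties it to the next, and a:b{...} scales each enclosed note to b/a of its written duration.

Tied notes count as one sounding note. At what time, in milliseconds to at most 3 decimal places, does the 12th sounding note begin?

note 12 onset = 69/4b = 11129.032ms

1. 0.0ms @ 0 + 1935.484ms (3)
2. 1935.484ms @ 3 + 1935.484ms (3)
3. 3870.968ms @ 6 + 552.995ms (6/7)
4. 4423.963ms @ 48/7 + 552.995ms (6/7)
5. 4976.959ms @ 54/7 + 552.995ms (6/7)
6. 5529.954ms @ 60/7 + 552.995ms (6/7)
7. 6082.949ms @ 66/7 + 552.995ms (6/7)
8. 6635.945ms @ 72/7 + 552.995ms (6/7)
9. 7188.94ms @ 78/7 + 2488.479ms (27/7)
10. 9677.419ms @ 15 + 967.742ms (3/2)
11. 10645.161ms @ 33/2 + 483.871ms (3/4)
12. 11129.032ms @ 69/4 + 483.871ms (3/4)
13. 11612.903ms @ 18 + 1935.484ms (3)
14. 13548.387ms @ 21 + 1935.484ms (3)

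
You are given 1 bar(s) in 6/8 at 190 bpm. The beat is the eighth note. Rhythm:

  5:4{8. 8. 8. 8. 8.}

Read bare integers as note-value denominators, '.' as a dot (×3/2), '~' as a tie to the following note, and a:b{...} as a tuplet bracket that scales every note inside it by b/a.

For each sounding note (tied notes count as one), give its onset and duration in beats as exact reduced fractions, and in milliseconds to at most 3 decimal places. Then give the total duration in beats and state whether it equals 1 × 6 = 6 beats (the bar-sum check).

1) 0.0ms=0b +378.947ms=6/5b
2) 378.947ms=6/5b +378.947ms=6/5b
3) 757.895ms=12/5b +378.947ms=6/5b
4) 1136.842ms=18/5b +378.947ms=6/5b
5) 1515.789ms=24/5b +378.947ms=6/5b
Σ=6b of 6 (190bpm 6/8) — PASS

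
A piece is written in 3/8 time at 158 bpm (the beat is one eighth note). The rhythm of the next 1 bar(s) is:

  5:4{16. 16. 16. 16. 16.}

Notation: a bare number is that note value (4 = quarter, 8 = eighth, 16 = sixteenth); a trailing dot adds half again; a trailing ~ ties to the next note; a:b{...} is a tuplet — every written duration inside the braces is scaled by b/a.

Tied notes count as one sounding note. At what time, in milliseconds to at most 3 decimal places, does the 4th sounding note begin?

note 4 onset = 9/5b = 683.544ms

1. 0.0ms @ 0 + 227.848ms (3/5)
2. 227.848ms @ 3/5 + 227.848ms (3/5)
3. 455.696ms @ 6/5 + 227.848ms (3/5)
4. 683.544ms @ 9/5 + 227.848ms (3/5)
5. 911.392ms @ 12/5 + 227.848ms (3/5)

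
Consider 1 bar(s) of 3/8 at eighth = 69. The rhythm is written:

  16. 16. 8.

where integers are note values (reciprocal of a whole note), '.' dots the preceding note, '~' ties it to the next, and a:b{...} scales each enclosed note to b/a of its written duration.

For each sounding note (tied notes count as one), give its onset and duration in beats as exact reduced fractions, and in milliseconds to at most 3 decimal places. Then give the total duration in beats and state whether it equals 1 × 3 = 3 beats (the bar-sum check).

1) 0.0ms=0b +652.174ms=3/4b
2) 652.174ms=3/4b +652.174ms=3/4b
3) 1304.348ms=3/2b +1304.348ms=3/2b
Σ=3b of 3 (69bpm 3/8) — PASS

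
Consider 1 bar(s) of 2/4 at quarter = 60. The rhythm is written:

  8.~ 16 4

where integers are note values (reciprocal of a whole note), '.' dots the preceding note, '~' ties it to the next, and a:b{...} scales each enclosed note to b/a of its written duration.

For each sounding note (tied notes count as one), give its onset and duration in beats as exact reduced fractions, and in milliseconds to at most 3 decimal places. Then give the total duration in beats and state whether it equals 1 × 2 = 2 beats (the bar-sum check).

1) 0.0ms=0b +1000.0ms=1b
2) 1000.0ms=1b +1000.0ms=1b
Σ=2b of 2 (60bpm 2/4) — PASS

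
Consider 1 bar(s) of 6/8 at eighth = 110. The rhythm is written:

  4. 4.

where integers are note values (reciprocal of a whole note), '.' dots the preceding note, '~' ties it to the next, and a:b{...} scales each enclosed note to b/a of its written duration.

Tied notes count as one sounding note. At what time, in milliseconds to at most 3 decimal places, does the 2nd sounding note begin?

1. 0.0ms @ 0 + 1636.364ms (3)
2. 1636.364ms @ 3 + 1636.364ms (3)

note 2 onset = 3b = 1636.364ms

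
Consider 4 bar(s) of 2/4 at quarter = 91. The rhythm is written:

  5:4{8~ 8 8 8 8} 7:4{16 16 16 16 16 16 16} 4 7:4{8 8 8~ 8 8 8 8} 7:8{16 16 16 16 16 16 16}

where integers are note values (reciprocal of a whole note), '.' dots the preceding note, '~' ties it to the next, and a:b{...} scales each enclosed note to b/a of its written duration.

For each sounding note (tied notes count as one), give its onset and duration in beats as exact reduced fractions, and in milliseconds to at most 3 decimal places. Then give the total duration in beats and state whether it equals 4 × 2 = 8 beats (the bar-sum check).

1) 0.0ms=0b +527.473ms=4/5b
2) 527.473ms=4/5b +263.736ms=2/5b
3) 791.209ms=6/5b +263.736ms=2/5b
4) 1054.945ms=8/5b +263.736ms=2/5b
5) 1318.681ms=2b +94.192ms=1/7b
6) 1412.873ms=15/7b +94.192ms=1/7b
7) 1507.064ms=16/7b +94.192ms=1/7b
8) 1601.256ms=17/7b +94.192ms=1/7b
9) 1695.447ms=18/7b +94.192ms=1/7b
10) 1789.639ms=19/7b +94.192ms=1/7b
11) 1883.83ms=20/7b +94.192ms=1/7b
12) 1978.022ms=3b +659.341ms=1b
13) 2637.363ms=4b +188.383ms=2/7b
14) 2825.746ms=30/7b +188.383ms=2/7b
15) 3014.129ms=32/7b +376.766ms=4/7b
16) 3390.895ms=36/7b +188.383ms=2/7b
17) 3579.278ms=38/7b +188.383ms=2/7b
18) 3767.661ms=40/7b +188.383ms=2/7b
19) 3956.044ms=6b +188.383ms=2/7b
20) 4144.427ms=44/7b +188.383ms=2/7b
21) 4332.81ms=46/7b +188.383ms=2/7b
22) 4521.193ms=48/7b +188.383ms=2/7b
23) 4709.576ms=50/7b +188.383ms=2/7b
24) 4897.959ms=52/7b +188.383ms=2/7b
25) 5086.342ms=54/7b +188.383ms=2/7b
Σ=8b of 8 (91bpm 2/4) — PASS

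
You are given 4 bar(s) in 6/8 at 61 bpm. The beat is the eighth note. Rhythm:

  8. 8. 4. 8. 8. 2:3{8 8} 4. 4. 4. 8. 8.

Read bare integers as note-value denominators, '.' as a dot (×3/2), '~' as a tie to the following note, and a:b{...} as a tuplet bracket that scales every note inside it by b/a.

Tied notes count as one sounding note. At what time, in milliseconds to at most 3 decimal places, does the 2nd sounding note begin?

note 2 onset = 3/2b = 1475.41ms

1. 0.0ms @ 0 + 1475.41ms (3/2)
2. 1475.41ms @ 3/2 + 1475.41ms (3/2)
3. 2950.82ms @ 3 + 2950.82ms (3)
4. 5901.639ms @ 6 + 1475.41ms (3/2)
5. 7377.049ms @ 15/2 + 1475.41ms (3/2)
6. 8852.459ms @ 9 + 1475.41ms (3/2)
7. 10327.869ms @ 21/2 + 1475.41ms (3/2)
8. 11803.279ms @ 12 + 2950.82ms (3)
9. 14754.098ms @ 15 + 2950.82ms (3)
10. 17704.918ms @ 18 + 2950.82ms (3)
11. 20655.738ms @ 21 + 1475.41ms (3/2)
12. 22131.148ms @ 45/2 + 1475.41ms (3/2)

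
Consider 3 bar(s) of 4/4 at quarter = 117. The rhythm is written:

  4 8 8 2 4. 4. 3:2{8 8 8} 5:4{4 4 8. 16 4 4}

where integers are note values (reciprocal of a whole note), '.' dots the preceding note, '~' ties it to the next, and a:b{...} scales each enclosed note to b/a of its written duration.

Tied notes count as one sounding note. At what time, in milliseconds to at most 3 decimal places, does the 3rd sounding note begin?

1. 0.0ms @ 0 + 512.821ms (1)
2. 512.821ms @ 1 + 256.41ms (1/2)
3. 769.231ms @ 3/2 + 256.41ms (1/2)
4. 1025.641ms @ 2 + 1025.641ms (2)
5. 2051.282ms @ 4 + 769.231ms (3/2)
6. 2820.513ms @ 11/2 + 769.231ms (3/2)
7. 3589.744ms @ 7 + 170.94ms (1/3)
8. 3760.684ms @ 22/3 + 170.94ms (1/3)
9. 3931.624ms @ 23/3 + 170.94ms (1/3)
10. 4102.564ms @ 8 + 410.256ms (4/5)
11. 4512.821ms @ 44/5 + 410.256ms (4/5)
12. 4923.077ms @ 48/5 + 307.692ms (3/5)
13. 5230.769ms @ 51/5 + 102.564ms (1/5)
14. 5333.333ms @ 52/5 + 410.256ms (4/5)
15. 5743.59ms @ 56/5 + 410.256ms (4/5)

note 3 onset = 3/2b = 769.231ms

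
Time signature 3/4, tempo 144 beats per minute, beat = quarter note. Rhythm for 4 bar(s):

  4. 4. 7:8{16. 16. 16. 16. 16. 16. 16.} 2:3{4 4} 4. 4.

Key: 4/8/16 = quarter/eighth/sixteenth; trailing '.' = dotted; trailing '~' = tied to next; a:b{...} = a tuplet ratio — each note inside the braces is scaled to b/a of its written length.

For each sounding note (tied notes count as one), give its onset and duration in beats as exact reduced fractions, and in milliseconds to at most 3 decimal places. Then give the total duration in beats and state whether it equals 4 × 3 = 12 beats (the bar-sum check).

1) 0.0ms=0b +625.0ms=3/2b
2) 625.0ms=3/2b +625.0ms=3/2b
3) 1250.0ms=3b +178.571ms=3/7b
4) 1428.571ms=24/7b +178.571ms=3/7b
5) 1607.143ms=27/7b +178.571ms=3/7b
6) 1785.714ms=30/7b +178.571ms=3/7b
7) 1964.286ms=33/7b +178.571ms=3/7b
8) 2142.857ms=36/7b +178.571ms=3/7b
9) 2321.429ms=39/7b +178.571ms=3/7b
10) 2500.0ms=6b +625.0ms=3/2b
11) 3125.0ms=15/2b +625.0ms=3/2b
12) 3750.0ms=9b +625.0ms=3/2b
13) 4375.0ms=21/2b +625.0ms=3/2b
Σ=12b of 12 (144bpm 3/4) — PASS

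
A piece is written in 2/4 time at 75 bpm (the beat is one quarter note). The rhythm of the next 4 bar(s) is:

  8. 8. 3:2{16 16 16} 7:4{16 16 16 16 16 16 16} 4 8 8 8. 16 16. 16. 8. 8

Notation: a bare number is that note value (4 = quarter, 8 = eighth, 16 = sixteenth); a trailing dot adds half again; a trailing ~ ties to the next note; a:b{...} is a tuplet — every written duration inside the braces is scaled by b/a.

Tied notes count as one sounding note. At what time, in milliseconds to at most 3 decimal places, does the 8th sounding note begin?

note 8 onset = 16/7b = 1828.571ms

1. 0.0ms @ 0 + 600.0ms (3/4)
2. 600.0ms @ 3/4 + 600.0ms (3/4)
3. 1200.0ms @ 3/2 + 133.333ms (1/6)
4. 1333.333ms @ 5/3 + 133.333ms (1/6)
5. 1466.667ms @ 11/6 + 133.333ms (1/6)
6. 1600.0ms @ 2 + 114.286ms (1/7)
7. 1714.286ms @ 15/7 + 114.286ms (1/7)
8. 1828.571ms @ 16/7 + 114.286ms (1/7)
9. 1942.857ms @ 17/7 + 114.286ms (1/7)
10. 2057.143ms @ 18/7 + 114.286ms (1/7)
11. 2171.429ms @ 19/7 + 114.286ms (1/7)
12. 2285.714ms @ 20/7 + 114.286ms (1/7)
13. 2400.0ms @ 3 + 800.0ms (1)
14. 3200.0ms @ 4 + 400.0ms (1/2)
15. 3600.0ms @ 9/2 + 400.0ms (1/2)
16. 4000.0ms @ 5 + 600.0ms (3/4)
17. 4600.0ms @ 23/4 + 200.0ms (1/4)
18. 4800.0ms @ 6 + 300.0ms (3/8)
19. 5100.0ms @ 51/8 + 300.0ms (3/8)
20. 5400.0ms @ 27/4 + 600.0ms (3/4)
21. 6000.0ms @ 15/2 + 400.0ms (1/2)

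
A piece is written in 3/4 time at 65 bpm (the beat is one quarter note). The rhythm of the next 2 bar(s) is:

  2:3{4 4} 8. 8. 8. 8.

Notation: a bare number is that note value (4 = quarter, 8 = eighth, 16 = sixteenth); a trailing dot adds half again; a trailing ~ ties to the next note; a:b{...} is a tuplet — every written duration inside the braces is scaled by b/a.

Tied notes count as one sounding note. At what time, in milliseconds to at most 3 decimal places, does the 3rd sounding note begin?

1. 0.0ms @ 0 + 1384.615ms (3/2)
2. 1384.615ms @ 3/2 + 1384.615ms (3/2)
3. 2769.231ms @ 3 + 692.308ms (3/4)
4. 3461.538ms @ 15/4 + 692.308ms (3/4)
5. 4153.846ms @ 9/2 + 692.308ms (3/4)
6. 4846.154ms @ 21/4 + 692.308ms (3/4)

note 3 onset = 3b = 2769.231ms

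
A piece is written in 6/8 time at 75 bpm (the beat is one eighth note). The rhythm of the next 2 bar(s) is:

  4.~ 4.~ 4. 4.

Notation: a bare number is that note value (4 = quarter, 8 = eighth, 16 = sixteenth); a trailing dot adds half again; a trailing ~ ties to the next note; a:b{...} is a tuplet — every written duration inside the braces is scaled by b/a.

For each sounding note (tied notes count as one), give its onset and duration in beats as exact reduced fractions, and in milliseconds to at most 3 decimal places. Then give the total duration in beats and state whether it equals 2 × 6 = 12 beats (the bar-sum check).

1) 0.0ms=0b +7200.0ms=9b
2) 7200.0ms=9b +2400.0ms=3b
Σ=12b of 12 (75bpm 6/8) — PASS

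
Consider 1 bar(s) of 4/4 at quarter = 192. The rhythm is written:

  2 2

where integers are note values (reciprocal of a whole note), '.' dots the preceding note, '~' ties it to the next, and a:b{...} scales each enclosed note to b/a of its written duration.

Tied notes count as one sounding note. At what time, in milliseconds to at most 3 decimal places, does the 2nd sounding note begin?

note 2 onset = 2b = 625.0ms

1. 0.0ms @ 0 + 625.0ms (2)
2. 625.0ms @ 2 + 625.0ms (2)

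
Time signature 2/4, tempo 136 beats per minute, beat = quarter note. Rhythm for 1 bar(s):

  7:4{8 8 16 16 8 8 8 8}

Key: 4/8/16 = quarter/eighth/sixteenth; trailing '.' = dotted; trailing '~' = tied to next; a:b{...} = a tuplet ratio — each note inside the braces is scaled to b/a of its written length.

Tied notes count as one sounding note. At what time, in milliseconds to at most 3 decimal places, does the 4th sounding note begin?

1. 0.0ms @ 0 + 126.05ms (2/7)
2. 126.05ms @ 2/7 + 126.05ms (2/7)
3. 252.101ms @ 4/7 + 63.025ms (1/7)
4. 315.126ms @ 5/7 + 63.025ms (1/7)
5. 378.151ms @ 6/7 + 126.05ms (2/7)
6. 504.202ms @ 8/7 + 126.05ms (2/7)
7. 630.252ms @ 10/7 + 126.05ms (2/7)
8. 756.303ms @ 12/7 + 126.05ms (2/7)

note 4 onset = 5/7b = 315.126ms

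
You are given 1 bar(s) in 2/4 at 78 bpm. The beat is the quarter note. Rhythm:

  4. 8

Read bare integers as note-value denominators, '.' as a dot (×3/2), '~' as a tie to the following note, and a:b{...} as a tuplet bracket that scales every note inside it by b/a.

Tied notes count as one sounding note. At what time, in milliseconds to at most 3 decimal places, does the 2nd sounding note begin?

1. 0.0ms @ 0 + 1153.846ms (3/2)
2. 1153.846ms @ 3/2 + 384.615ms (1/2)

note 2 onset = 3/2b = 1153.846ms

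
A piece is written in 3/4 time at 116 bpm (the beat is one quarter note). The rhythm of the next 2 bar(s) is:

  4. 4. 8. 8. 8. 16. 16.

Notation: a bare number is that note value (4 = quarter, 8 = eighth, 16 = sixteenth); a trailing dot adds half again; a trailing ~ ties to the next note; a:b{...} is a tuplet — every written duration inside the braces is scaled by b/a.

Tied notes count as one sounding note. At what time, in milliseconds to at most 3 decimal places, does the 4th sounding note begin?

1. 0.0ms @ 0 + 775.862ms (3/2)
2. 775.862ms @ 3/2 + 775.862ms (3/2)
3. 1551.724ms @ 3 + 387.931ms (3/4)
4. 1939.655ms @ 15/4 + 387.931ms (3/4)
5. 2327.586ms @ 9/2 + 387.931ms (3/4)
6. 2715.517ms @ 21/4 + 193.966ms (3/8)
7. 2909.483ms @ 45/8 + 193.966ms (3/8)

note 4 onset = 15/4b = 1939.655ms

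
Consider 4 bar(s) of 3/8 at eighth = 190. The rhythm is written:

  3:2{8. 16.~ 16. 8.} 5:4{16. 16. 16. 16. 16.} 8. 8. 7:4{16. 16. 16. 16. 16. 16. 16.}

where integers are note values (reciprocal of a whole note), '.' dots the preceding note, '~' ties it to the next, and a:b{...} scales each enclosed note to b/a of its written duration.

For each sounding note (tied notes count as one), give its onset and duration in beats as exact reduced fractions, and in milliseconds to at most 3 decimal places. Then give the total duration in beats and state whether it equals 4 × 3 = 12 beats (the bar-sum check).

1) 0.0ms=0b +315.789ms=1b
2) 315.789ms=1b +315.789ms=1b
3) 631.579ms=2b +315.789ms=1b
4) 947.368ms=3b +189.474ms=3/5b
5) 1136.842ms=18/5b +189.474ms=3/5b
6) 1326.316ms=21/5b +189.474ms=3/5b
7) 1515.789ms=24/5b +189.474ms=3/5b
8) 1705.263ms=27/5b +189.474ms=3/5b
9) 1894.737ms=6b +473.684ms=3/2b
10) 2368.421ms=15/2b +473.684ms=3/2b
11) 2842.105ms=9b +135.338ms=3/7b
12) 2977.444ms=66/7b +135.338ms=3/7b
13) 3112.782ms=69/7b +135.338ms=3/7b
14) 3248.12ms=72/7b +135.338ms=3/7b
15) 3383.459ms=75/7b +135.338ms=3/7b
16) 3518.797ms=78/7b +135.338ms=3/7b
17) 3654.135ms=81/7b +135.338ms=3/7b
Σ=12b of 12 (190bpm 3/8) — PASS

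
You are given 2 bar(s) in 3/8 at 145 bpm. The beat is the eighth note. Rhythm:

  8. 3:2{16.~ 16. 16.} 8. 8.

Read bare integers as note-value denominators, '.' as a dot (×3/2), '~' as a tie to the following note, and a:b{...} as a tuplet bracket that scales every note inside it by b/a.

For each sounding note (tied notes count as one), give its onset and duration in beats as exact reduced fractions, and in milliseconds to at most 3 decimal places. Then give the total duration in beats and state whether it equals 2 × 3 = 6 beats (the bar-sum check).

1) 0.0ms=0b +620.69ms=3/2b
2) 620.69ms=3/2b +413.793ms=1b
3) 1034.483ms=5/2b +206.897ms=1/2b
4) 1241.379ms=3b +620.69ms=3/2b
5) 1862.069ms=9/2b +620.69ms=3/2b
Σ=6b of 6 (145bpm 3/8) — PASS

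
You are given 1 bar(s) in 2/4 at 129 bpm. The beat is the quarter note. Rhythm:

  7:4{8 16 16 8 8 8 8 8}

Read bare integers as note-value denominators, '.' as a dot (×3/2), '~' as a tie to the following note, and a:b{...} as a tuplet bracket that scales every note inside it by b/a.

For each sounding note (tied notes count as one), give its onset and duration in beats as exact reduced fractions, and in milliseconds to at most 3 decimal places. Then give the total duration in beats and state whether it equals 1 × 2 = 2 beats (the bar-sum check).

1) 0.0ms=0b +132.89ms=2/7b
2) 132.89ms=2/7b +66.445ms=1/7b
3) 199.336ms=3/7b +66.445ms=1/7b
4) 265.781ms=4/7b +132.89ms=2/7b
5) 398.671ms=6/7b +132.89ms=2/7b
6) 531.561ms=8/7b +132.89ms=2/7b
7) 664.452ms=10/7b +132.89ms=2/7b
8) 797.342ms=12/7b +132.89ms=2/7b
Σ=2b of 2 (129bpm 2/4) — PASS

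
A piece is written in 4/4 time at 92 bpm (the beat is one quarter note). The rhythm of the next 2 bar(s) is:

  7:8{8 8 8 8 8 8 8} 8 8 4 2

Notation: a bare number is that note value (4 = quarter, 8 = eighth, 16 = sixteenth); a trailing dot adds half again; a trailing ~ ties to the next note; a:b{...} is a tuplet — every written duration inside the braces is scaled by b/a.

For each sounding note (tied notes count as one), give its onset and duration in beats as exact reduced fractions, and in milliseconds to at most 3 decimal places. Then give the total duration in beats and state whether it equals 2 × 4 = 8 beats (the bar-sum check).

1) 0.0ms=0b +372.671ms=4/7b
2) 372.671ms=4/7b +372.671ms=4/7b
3) 745.342ms=8/7b +372.671ms=4/7b
4) 1118.012ms=12/7b +372.671ms=4/7b
5) 1490.683ms=16/7b +372.671ms=4/7b
6) 1863.354ms=20/7b +372.671ms=4/7b
7) 2236.025ms=24/7b +372.671ms=4/7b
8) 2608.696ms=4b +326.087ms=1/2b
9) 2934.783ms=9/2b +326.087ms=1/2b
10) 3260.87ms=5b +652.174ms=1b
11) 3913.043ms=6b +1304.348ms=2b
Σ=8b of 8 (92bpm 4/4) — PASS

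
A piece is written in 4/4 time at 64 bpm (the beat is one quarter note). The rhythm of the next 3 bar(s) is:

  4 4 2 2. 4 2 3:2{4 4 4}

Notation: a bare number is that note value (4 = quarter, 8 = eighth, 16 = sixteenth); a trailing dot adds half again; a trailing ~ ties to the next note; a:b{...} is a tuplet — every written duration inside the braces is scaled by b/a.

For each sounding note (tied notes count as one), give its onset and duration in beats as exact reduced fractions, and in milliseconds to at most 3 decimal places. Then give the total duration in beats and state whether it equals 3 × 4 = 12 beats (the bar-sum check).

1) 0.0ms=0b +937.5ms=1b
2) 937.5ms=1b +937.5ms=1b
3) 1875.0ms=2b +1875.0ms=2b
4) 3750.0ms=4b +2812.5ms=3b
5) 6562.5ms=7b +937.5ms=1b
6) 7500.0ms=8b +1875.0ms=2b
7) 9375.0ms=10b +625.0ms=2/3b
8) 10000.0ms=32/3b +625.0ms=2/3b
9) 10625.0ms=34/3b +625.0ms=2/3b
Σ=12b of 12 (64bpm 4/4) — PASS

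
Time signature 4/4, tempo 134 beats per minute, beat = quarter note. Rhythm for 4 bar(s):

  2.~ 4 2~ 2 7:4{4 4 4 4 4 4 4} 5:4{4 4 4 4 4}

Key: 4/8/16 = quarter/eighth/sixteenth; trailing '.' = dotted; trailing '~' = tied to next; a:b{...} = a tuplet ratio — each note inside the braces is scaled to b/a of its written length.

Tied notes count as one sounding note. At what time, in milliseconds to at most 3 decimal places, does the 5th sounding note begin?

1. 0.0ms @ 0 + 1791.045ms (4)
2. 1791.045ms @ 4 + 1791.045ms (4)
3. 3582.09ms @ 8 + 255.864ms (4/7)
4. 3837.953ms @ 60/7 + 255.864ms (4/7)
5. 4093.817ms @ 64/7 + 255.864ms (4/7)
6. 4349.68ms @ 68/7 + 255.864ms (4/7)
7. 4605.544ms @ 72/7 + 255.864ms (4/7)
8. 4861.407ms @ 76/7 + 255.864ms (4/7)
9. 5117.271ms @ 80/7 + 255.864ms (4/7)
10. 5373.134ms @ 12 + 358.209ms (4/5)
11. 5731.343ms @ 64/5 + 358.209ms (4/5)
12. 6089.552ms @ 68/5 + 358.209ms (4/5)
13. 6447.761ms @ 72/5 + 358.209ms (4/5)
14. 6805.97ms @ 76/5 + 358.209ms (4/5)

note 5 onset = 64/7b = 4093.817ms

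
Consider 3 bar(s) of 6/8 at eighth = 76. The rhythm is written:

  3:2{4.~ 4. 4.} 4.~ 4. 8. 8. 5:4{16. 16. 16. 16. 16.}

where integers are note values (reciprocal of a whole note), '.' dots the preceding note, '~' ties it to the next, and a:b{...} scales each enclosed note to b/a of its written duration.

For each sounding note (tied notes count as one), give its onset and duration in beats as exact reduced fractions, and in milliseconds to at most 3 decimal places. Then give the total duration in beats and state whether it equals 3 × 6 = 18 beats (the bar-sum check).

1) 0.0ms=0b +3157.895ms=4b
2) 3157.895ms=4b +1578.947ms=2b
3) 4736.842ms=6b +4736.842ms=6b
4) 9473.684ms=12b +1184.211ms=3/2b
5) 10657.895ms=27/2b +1184.211ms=3/2b
6) 11842.105ms=15b +473.684ms=3/5b
7) 12315.789ms=78/5b +473.684ms=3/5b
8) 12789.474ms=81/5b +473.684ms=3/5b
9) 13263.158ms=84/5b +473.684ms=3/5b
10) 13736.842ms=87/5b +473.684ms=3/5b
Σ=18b of 18 (76bpm 6/8) — PASS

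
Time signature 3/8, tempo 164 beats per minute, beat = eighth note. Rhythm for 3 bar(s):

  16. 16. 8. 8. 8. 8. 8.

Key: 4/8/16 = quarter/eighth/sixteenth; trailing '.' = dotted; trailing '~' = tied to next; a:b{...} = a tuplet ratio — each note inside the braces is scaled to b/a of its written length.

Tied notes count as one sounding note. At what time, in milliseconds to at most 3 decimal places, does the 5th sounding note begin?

note 5 onset = 9/2b = 1646.341ms

1. 0.0ms @ 0 + 274.39ms (3/4)
2. 274.39ms @ 3/4 + 274.39ms (3/4)
3. 548.78ms @ 3/2 + 548.78ms (3/2)
4. 1097.561ms @ 3 + 548.78ms (3/2)
5. 1646.341ms @ 9/2 + 548.78ms (3/2)
6. 2195.122ms @ 6 + 548.78ms (3/2)
7. 2743.902ms @ 15/2 + 548.78ms (3/2)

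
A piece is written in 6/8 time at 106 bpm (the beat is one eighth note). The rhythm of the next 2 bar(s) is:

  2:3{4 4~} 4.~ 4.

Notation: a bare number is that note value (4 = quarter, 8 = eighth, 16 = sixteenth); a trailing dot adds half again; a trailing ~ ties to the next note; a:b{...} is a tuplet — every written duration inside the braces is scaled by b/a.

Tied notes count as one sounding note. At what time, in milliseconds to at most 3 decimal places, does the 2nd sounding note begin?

1. 0.0ms @ 0 + 1698.113ms (3)
2. 1698.113ms @ 3 + 5094.34ms (9)

note 2 onset = 3b = 1698.113ms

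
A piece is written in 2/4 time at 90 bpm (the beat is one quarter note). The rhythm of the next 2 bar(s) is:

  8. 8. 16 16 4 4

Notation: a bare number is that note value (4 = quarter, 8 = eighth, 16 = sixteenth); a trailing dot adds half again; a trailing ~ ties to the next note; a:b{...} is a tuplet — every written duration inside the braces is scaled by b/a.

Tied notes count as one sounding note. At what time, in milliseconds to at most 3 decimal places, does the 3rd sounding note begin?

note 3 onset = 3/2b = 1000.0ms

1. 0.0ms @ 0 + 500.0ms (3/4)
2. 500.0ms @ 3/4 + 500.0ms (3/4)
3. 1000.0ms @ 3/2 + 166.667ms (1/4)
4. 1166.667ms @ 7/4 + 166.667ms (1/4)
5. 1333.333ms @ 2 + 666.667ms (1)
6. 2000.0ms @ 3 + 666.667ms (1)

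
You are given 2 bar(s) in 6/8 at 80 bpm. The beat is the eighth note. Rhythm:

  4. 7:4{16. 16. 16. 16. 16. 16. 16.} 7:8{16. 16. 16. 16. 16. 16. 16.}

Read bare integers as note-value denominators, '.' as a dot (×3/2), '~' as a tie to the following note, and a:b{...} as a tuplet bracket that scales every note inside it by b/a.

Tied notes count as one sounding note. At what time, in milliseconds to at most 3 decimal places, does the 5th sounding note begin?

1. 0.0ms @ 0 + 2250.0ms (3)
2. 2250.0ms @ 3 + 321.429ms (3/7)
3. 2571.429ms @ 24/7 + 321.429ms (3/7)
4. 2892.857ms @ 27/7 + 321.429ms (3/7)
5. 3214.286ms @ 30/7 + 321.429ms (3/7)
6. 3535.714ms @ 33/7 + 321.429ms (3/7)
7. 3857.143ms @ 36/7 + 321.429ms (3/7)
8. 4178.571ms @ 39/7 + 321.429ms (3/7)
9. 4500.0ms @ 6 + 642.857ms (6/7)
10. 5142.857ms @ 48/7 + 642.857ms (6/7)
11. 5785.714ms @ 54/7 + 642.857ms (6/7)
12. 6428.571ms @ 60/7 + 642.857ms (6/7)
13. 7071.429ms @ 66/7 + 642.857ms (6/7)
14. 7714.286ms @ 72/7 + 642.857ms (6/7)
15. 8357.143ms @ 78/7 + 642.857ms (6/7)

note 5 onset = 30/7b = 3214.286ms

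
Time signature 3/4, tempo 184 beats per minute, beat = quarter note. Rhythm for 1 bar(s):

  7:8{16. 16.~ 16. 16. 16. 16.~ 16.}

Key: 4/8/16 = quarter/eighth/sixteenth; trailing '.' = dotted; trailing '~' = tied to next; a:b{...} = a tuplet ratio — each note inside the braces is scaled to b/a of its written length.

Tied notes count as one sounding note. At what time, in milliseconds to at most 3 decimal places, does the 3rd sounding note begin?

note 3 onset = 9/7b = 419.255ms

1. 0.0ms @ 0 + 139.752ms (3/7)
2. 139.752ms @ 3/7 + 279.503ms (6/7)
3. 419.255ms @ 9/7 + 139.752ms (3/7)
4. 559.006ms @ 12/7 + 139.752ms (3/7)
5. 698.758ms @ 15/7 + 279.503ms (6/7)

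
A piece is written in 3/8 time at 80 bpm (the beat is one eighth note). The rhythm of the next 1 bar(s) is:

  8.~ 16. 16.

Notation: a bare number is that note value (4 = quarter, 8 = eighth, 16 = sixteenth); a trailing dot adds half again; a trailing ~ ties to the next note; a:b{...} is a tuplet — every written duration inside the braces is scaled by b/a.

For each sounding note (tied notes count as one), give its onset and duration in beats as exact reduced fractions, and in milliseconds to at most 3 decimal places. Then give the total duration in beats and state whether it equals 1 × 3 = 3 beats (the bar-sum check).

1) 0.0ms=0b +1687.5ms=9/4b
2) 1687.5ms=9/4b +562.5ms=3/4b
Σ=3b of 3 (80bpm 3/8) — PASS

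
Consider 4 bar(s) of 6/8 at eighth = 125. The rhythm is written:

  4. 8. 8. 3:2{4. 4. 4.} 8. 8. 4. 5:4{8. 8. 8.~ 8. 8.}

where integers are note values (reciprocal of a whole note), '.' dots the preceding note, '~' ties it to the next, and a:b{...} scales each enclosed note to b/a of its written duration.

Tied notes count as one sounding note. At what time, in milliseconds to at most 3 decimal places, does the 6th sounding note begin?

1. 0.0ms @ 0 + 1440.0ms (3)
2. 1440.0ms @ 3 + 720.0ms (3/2)
3. 2160.0ms @ 9/2 + 720.0ms (3/2)
4. 2880.0ms @ 6 + 960.0ms (2)
5. 3840.0ms @ 8 + 960.0ms (2)
6. 4800.0ms @ 10 + 960.0ms (2)
7. 5760.0ms @ 12 + 720.0ms (3/2)
8. 6480.0ms @ 27/2 + 720.0ms (3/2)
9. 7200.0ms @ 15 + 1440.0ms (3)
10. 8640.0ms @ 18 + 576.0ms (6/5)
11. 9216.0ms @ 96/5 + 576.0ms (6/5)
12. 9792.0ms @ 102/5 + 1152.0ms (12/5)
13. 10944.0ms @ 114/5 + 576.0ms (6/5)

note 6 onset = 10b = 4800.0ms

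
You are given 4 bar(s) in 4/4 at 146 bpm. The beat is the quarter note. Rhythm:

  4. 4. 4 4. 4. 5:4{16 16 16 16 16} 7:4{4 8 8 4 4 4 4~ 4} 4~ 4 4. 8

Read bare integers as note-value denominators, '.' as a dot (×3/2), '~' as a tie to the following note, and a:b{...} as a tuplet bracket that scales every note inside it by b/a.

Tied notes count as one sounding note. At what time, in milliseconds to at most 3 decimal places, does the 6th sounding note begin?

1. 0.0ms @ 0 + 616.438ms (3/2)
2. 616.438ms @ 3/2 + 616.438ms (3/2)
3. 1232.877ms @ 3 + 410.959ms (1)
4. 1643.836ms @ 4 + 616.438ms (3/2)
5. 2260.274ms @ 11/2 + 616.438ms (3/2)
6. 2876.712ms @ 7 + 82.192ms (1/5)
7. 2958.904ms @ 36/5 + 82.192ms (1/5)
8. 3041.096ms @ 37/5 + 82.192ms (1/5)
9. 3123.288ms @ 38/5 + 82.192ms (1/5)
10. 3205.479ms @ 39/5 + 82.192ms (1/5)
11. 3287.671ms @ 8 + 234.834ms (4/7)
12. 3522.505ms @ 60/7 + 117.417ms (2/7)
13. 3639.922ms @ 62/7 + 117.417ms (2/7)
14. 3757.339ms @ 64/7 + 234.834ms (4/7)
15. 3992.172ms @ 68/7 + 234.834ms (4/7)
16. 4227.006ms @ 72/7 + 234.834ms (4/7)
17. 4461.84ms @ 76/7 + 469.667ms (8/7)
18. 4931.507ms @ 12 + 821.918ms (2)
19. 5753.425ms @ 14 + 616.438ms (3/2)
20. 6369.863ms @ 31/2 + 205.479ms (1/2)

note 6 onset = 7b = 2876.712ms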